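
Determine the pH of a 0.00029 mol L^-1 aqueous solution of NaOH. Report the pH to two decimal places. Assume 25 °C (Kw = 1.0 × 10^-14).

pH = 10.46

NaOH is a strong base; [OH-] = 0.00029 M.
pOH = -log(0.00029) = 3.54
pH = 14.00 - 3.54 = 10.46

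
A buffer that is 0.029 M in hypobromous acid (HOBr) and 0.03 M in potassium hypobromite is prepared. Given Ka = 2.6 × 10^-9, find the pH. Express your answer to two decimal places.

pKa = −log(2.6 × 10^-9) = 8.585
Using pH = pKa + log([base]/[acid]) with [base]/[acid] = 0.03/0.029:
pH = 8.585 + (+0.015) = 8.60

pH = 8.60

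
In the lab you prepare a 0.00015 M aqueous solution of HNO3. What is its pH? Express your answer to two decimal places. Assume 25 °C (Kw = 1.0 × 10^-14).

pH = 3.82

HNO3 is a strong acid and dissociates completely, so [H+] = 0.00015 M.
pH = -log(0.00015) = 3.82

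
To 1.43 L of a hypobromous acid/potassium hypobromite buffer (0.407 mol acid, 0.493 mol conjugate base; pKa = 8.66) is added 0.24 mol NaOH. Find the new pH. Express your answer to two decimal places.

After neutralization: n(HOBr) = 0.167 mol, n(OBr-) = 0.733 mol.
pH = pKa + log([A⁻]/[HA]) = 8.66 + log(0.733/0.167) = 8.66 +0.642

pH = 9.30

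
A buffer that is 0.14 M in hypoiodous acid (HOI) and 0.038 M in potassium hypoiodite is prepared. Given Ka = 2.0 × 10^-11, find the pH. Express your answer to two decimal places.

pKa = −log(2.0 × 10^-11) = 10.699
Henderson–Hasselbalch: pH = pKa + log([OI-]/[HOI]) = 10.699 + log(0.038/0.14)
pH = 10.699 + (-0.566) = 10.13

pH = 10.13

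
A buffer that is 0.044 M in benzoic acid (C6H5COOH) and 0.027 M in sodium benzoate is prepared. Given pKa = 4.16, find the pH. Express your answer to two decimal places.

pH = 3.95

Using pH = pKa + log([base]/[acid]) with [base]/[acid] = 0.027/0.044:
pH = 4.16 + (-0.212) = 3.95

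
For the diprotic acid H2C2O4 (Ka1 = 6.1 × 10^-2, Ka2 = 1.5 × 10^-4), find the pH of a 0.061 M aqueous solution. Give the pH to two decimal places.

pH = 1.42

Ka1 ≫ Ka2, so treat the first dissociation as the only significant source of H+.
Ka1 = x²/(0.061 − x) = 6.1 × 10^-2
Solving the quadratic: x = (−Ka1 + √(Ka1² + 4·Ka1·C₀))/2 = 3.77 × 10^-2 M
pH = −log(3.77 × 10^-2) = 1.42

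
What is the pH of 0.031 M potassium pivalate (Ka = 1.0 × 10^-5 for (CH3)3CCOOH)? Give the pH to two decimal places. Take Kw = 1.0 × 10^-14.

pH = 8.75

(CH3)3CCOO- is the conjugate base of the weak acid (CH3)3CCOOH.
Kb = Kw/Ka = 1.0×10^-14 / 1.0 × 10^-5 = 1.00 × 10^-9
From the ICE table, Kb = [OH-]²/(0.031 − [OH-]) = 1.00 × 10^-9.
Since Kb ≪ C₀, [OH-] ≈ √(Kb·C₀) = 5.57 × 10^-6 M.
pOH = 5.25, so pH = 14.00 − pOH = 8.75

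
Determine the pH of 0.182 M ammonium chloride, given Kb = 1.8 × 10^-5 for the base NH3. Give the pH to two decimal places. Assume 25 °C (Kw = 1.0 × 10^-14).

pH = 5.00

NH4+ is the conjugate acid of the weak base NH3.
Ka = Kw/Kb = 1.0×10^-14 / 1.8 × 10^-5 = 5.56 × 10^-10
From the ICE table, Ka = [H+]²/(0.182 − [H+]) = 5.56 × 10^-10.
Since Ka ≪ C₀, [H+] ≈ √(Ka·C₀) = 1.01 × 10^-5 M.
Check: 0.0055% ionized — well under 5%, approximation valid.
pH = −log[H+] = −log(1.01 × 10^-5) = 5.00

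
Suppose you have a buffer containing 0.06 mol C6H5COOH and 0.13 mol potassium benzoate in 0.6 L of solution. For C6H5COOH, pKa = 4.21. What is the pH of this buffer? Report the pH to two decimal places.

Using pH = pKa + log([base]/[acid]) with [base]/[acid] = 0.13/0.06:
pH = 4.21 + (+0.336) = 4.55

pH = 4.55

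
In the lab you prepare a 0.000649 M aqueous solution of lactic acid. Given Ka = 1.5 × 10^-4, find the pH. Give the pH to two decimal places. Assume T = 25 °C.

pH = 3.61

CH3CH(OH)COOH ⇌ CH3CH(OH)COO- + H+
Ka = [H+]²/(0.000649 − [H+]) = 1.5 × 10^-4
Here C₀/Ka ≈ 4.33, so the small-[H+] approximation fails. Use the quadratic:
[H+] = [−0.00015 + √(0.00015² + 3.89e-07)]/2 = 2.46 × 10^-4 M
pH = −log(2.46 × 10^-4) = 3.61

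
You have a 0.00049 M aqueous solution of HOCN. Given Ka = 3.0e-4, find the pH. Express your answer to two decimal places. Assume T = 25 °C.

pH = 3.58

HOCN ⇌ OCN- + H+
Ka = x²/(0.00049 − x) = 3.0 × 10^-4
x is not negligible relative to C₀; solve x² + 0.0003·x − 1.47e-07 = 0.
x = [−0.0003 + √(0.0003² + 5.88e-07)]/2 = 2.62 × 10^-4 M
pH = −log[H+] = −log(2.62 × 10^-4) = 3.58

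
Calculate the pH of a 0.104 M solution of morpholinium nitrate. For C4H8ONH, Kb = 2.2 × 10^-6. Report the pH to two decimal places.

C4H8ONH2+ is the conjugate acid of the weak base C4H8ONH.
Ka = Kw/Kb = 1.0×10^-14 / 2.2 × 10^-6 = 4.55 × 10^-9
Let x = [H+] at equilibrium. Ka = x²/(0.104 − x).
Neglecting x in the denominator: x = √(4.55 × 10^-9 × 0.104) = 2.18 × 10^-5 M
Check: 0.021% ionized — well under 5%, approximation valid.
pH = −log[H+] = −log(2.18 × 10^-5) = 4.66

pH = 4.66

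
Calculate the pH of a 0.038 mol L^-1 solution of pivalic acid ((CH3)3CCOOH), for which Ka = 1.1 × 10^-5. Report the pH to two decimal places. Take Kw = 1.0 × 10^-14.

(CH3)3CCOOH ⇌ (CH3)3CCOO- + H+
Ka = [H+]²/(0.038 − [H+]) = 1.1 × 10^-5
Assume [H+] ≪ 0.038: [H+] ≈ √(1.1 × 10^-5 × 0.038) = 6.47 × 10^-4 M
([H+]/C₀ = 1.7% < 5%, so the approximation holds.)
pH = −log(6.47 × 10^-4) = 3.19

pH = 3.19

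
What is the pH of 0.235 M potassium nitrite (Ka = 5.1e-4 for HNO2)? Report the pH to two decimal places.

pH = 8.33

NO2- is the conjugate base of the weak acid HNO2.
Kb = Kw/Ka = 1.0×10^-14 / 5.1 × 10^-4 = 1.96 × 10^-11
Kb = [OH-]²/(0.235 − [OH-]) = 1.96 × 10^-11
Since Kb ≪ C₀, [OH-] ≈ √(Kb·C₀) = 2.15 × 10^-6 M.
pOH = −log(2.15 × 10^-6) = 5.67; pH = 14.00 − 5.67 = 8.33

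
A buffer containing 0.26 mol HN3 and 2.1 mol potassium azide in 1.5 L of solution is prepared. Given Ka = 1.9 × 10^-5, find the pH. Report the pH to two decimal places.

pH = 5.63

pKa = −log(1.9 × 10^-5) = 4.721
pH = pKa + log([A⁻]/[HA]) = 4.721 + log(2.1/0.26)
pH = 4.721 + (+0.907) = 5.63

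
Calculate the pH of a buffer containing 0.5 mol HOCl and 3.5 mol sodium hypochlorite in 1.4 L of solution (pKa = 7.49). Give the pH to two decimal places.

Henderson–Hasselbalch: pH = pKa + log([OCl-]/[HOCl]) = 7.49 + log(3.5/0.5)
pH = 7.49 + (+0.845) = 8.34

pH = 8.34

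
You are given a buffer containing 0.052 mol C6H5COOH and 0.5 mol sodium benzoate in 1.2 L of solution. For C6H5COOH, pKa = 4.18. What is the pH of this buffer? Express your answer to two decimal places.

pH = 5.16

Henderson–Hasselbalch: pH = pKa + log([C6H5COO-]/[C6H5COOH]) = 4.18 + log(0.5/0.052)
pH = 4.18 + (+0.983) = 5.16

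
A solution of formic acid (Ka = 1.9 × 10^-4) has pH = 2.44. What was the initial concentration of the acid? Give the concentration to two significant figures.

[H+] = 10^(-2.44) = 3.63 × 10^-3 M = x
Ka = x²/(C₀ − x) ⇒ C₀ = x + x²/Ka
C₀ = 3.63 × 10^-3 + (3.63 × 10^-3)²/(1.9 × 10^-4) = 7.30 × 10^-2 M

C₀ = 7.3 × 10^-2 M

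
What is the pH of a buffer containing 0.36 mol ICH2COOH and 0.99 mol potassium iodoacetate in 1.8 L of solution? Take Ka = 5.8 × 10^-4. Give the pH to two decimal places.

pKa = −log(5.8 × 10^-4) = 3.237
Henderson–Hasselbalch: pH = pKa + log([ICH2COO-]/[ICH2COOH]) = 3.237 + log(0.99/0.36)
pH = 3.237 + (+0.439) = 3.68

pH = 3.68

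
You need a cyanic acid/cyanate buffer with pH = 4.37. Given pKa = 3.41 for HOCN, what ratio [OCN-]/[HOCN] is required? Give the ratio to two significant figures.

ratio = 9.1

pH = pKa + log(r) ⇒ log(r) = 4.37 − 3.41 = +0.96
r = [OCN-]/[HOCN] = 10^(+0.96) = 9.12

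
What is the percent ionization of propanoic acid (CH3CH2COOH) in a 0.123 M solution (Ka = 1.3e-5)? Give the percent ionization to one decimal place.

CH3CH2COOH ⇌ CH3CH2COO- + H+; let x = [H+] at equilibrium.
x ≈ √(Ka·C₀) = √(1.3 × 10^-5 × 0.123) = 1.26 × 10^-3 M
Fraction ionized = 1.26 × 10^-3 / 0.123 = 0.0102 → 1.0%

1.0%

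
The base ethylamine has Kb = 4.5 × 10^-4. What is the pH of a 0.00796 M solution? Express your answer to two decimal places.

pH = 11.23

C2H5NH2 + H2O ⇌ C2H5NH3+ + OH-
Kb = x²/(0.00796 − x) = 4.5 × 10^-4
x is not negligible relative to C₀; solve x² + 0.00045·x − 3.58e-06 = 0.
x = [−0.00045 + √(0.00045² + 1.43e-05)]/2 = 1.68 × 10^-3 M
pOH = −log(1.68 × 10^-3) = 2.77; pH = 14.00 − 2.77 = 11.23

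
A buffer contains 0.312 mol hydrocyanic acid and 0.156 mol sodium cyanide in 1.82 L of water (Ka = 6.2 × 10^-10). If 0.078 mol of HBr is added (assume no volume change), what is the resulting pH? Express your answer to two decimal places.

pH = 8.51

After neutralization: n(HCN) = 0.39 mol, n(CN-) = 0.078 mol.
pKa = −log(6.2 × 10^-10) = 9.208
pH = pKa + log(n_CN-/n_HCN) = 9.208 + log(0.078/0.39) = 9.208 + (-0.699)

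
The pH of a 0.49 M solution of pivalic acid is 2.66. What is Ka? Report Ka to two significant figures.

[H+] = 10^(-2.66) = 2.19 × 10^-3 M
At equilibrium [HA] = 0.49 − 2.19 × 10^-3 = 4.88 × 10^-1 M
Ka = [H+][A-]/[HA] = (2.19 × 10^-3)² / 4.88 × 10^-1 = 9.8 × 10^-6

Ka = 9.8 × 10^-6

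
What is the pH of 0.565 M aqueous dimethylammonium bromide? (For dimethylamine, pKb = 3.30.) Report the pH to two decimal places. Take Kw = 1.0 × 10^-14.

pH = 5.47

(CH3)2NH2+ is the conjugate acid of the weak base (CH3)2NH.
Kb = 10^(−3.30) = 5.01 × 10^-4
Ka = Kw/Kb = 1.0×10^-14 / 5.01 × 10^-4 = 2.00 × 10^-11
Let x = [H+] at equilibrium. Ka = x²/(0.565 − x).
Neglecting x in the denominator: x = √(2.00 × 10^-11 × 0.565) = 3.36 × 10^-6 M
Check: 0.00059% ionized — well under 5%, approximation valid.
pH = −log[H+] = −log(3.36 × 10^-6) = 5.47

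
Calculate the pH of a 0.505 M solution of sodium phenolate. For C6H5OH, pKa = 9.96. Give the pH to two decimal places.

C6H5O- is the conjugate base of the weak acid C6H5OH.
Ka = 10^(−9.96) = 1.10 × 10^-10
Kb = Kw/Ka = 1.0×10^-14 / 1.10 × 10^-10 = 9.09 × 10^-5
Kb = x²/(0.505 − x) = 9.09 × 10^-5
Assume x ≪ 0.505: x ≈ √(9.09 × 10^-5 × 0.505) = 6.78 × 10^-3 M
pOH = 2.17, so pH = 14.00 − pOH = 11.83

pH = 11.83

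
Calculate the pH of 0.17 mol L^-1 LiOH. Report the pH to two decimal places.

pH = 13.23

LiOH is a strong base; [OH-] = 0.17 M.
pOH = -log(0.17) = 0.77
pH = 14.00 - 0.77 = 13.23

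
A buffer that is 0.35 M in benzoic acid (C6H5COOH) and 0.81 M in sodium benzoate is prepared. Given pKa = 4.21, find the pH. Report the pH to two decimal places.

pH = 4.57

pH = pKa + log([A⁻]/[HA]) = 4.21 + log(0.81/0.35)
pH = 4.21 + (+0.364) = 4.57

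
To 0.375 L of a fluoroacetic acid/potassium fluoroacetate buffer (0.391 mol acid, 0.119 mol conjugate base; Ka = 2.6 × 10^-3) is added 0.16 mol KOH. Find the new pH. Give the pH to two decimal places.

After neutralization: n(FCH2COOH) = 0.231 mol, n(FCH2COO-) = 0.279 mol.
pKa = −log(2.6 × 10^-3) = 2.585
Henderson–Hasselbalch with mole ratio 0.279/0.231: pH = 2.585 + (+0.082)

pH = 2.67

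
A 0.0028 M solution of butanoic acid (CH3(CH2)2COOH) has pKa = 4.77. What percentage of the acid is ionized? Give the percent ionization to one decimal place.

7.5%

CH3(CH2)2COOH ⇌ CH3(CH2)2COO- + H+; let x = [H+] at equilibrium.
Ka = 10^(−4.77) = 1.70 × 10^-5
Ka = x²/(C₀ − x); solving the quadratic gives x = 2.10 × 10^-4 M.
% ionization = x/C₀ × 100% = 2.10 × 10^-4/0.0028 × 100% = 7.5%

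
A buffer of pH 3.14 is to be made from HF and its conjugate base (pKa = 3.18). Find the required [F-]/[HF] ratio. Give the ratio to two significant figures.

pH = pKa + log(r) ⇒ log(r) = 3.14 − 3.18 = -0.04
r = [F-]/[HF] = 10^(-0.04) = 0.912

ratio = 0.91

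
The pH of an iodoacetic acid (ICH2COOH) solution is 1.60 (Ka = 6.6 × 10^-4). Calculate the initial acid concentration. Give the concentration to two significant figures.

C₀ = 9.8 × 10^-1 M

[H+] = 10^(-1.60) = 2.51 × 10^-2 M = x
Ka = x²/(C₀ − x) ⇒ C₀ = x + x²/Ka
C₀ = 2.51 × 10^-2 + (2.51 × 10^-2)²/(6.6 × 10^-4) = 9.80 × 10^-1 M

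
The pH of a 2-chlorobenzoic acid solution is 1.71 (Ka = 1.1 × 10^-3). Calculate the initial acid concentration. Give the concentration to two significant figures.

[H+] = 10^(-1.71) = 1.95 × 10^-2 M = x
Ka = x²/(C₀ − x) ⇒ C₀ = x + x²/Ka
C₀ = 1.95 × 10^-2 + (1.95 × 10^-2)²/(1.1 × 10^-3) = 3.65 × 10^-1 M

C₀ = 3.7 × 10^-1 M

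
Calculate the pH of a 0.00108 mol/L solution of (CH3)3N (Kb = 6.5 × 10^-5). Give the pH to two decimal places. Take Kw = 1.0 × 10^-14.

pH = 10.37

(CH3)3N + H2O ⇌ (CH3)3NH+ + OH-
Kb = x²/(0.00108 − x) = 6.5 × 10^-5
The 5% rule fails; solving x² + Kb·x − Kb·C₀ = 0 exactly:
x = (−Kb + √(Kb² + 4·Kb·C₀))/2 = 2.34 × 10^-4 M
pOH = 3.63, so pH = 14.00 − pOH = 10.37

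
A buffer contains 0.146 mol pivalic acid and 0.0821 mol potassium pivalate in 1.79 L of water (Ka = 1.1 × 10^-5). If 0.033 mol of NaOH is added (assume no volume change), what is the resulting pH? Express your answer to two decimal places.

After neutralization: n((CH3)3CCOOH) = 0.113 mol, n((CH3)3CCOO-) = 0.115 mol.
pKa = −log(1.1 × 10^-5) = 4.959
Henderson–Hasselbalch with mole ratio 0.115/0.113: pH = 4.959 + (+0.008)

pH = 4.97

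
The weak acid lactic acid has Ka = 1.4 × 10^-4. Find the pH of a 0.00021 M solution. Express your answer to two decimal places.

CH3CH(OH)COOH ⇌ CH3CH(OH)COO- + H+
Ka = [H+]²/(0.00021 − [H+]) = 1.4 × 10^-4
The 5% rule fails; solving [H+]² + Ka·[H+] − Ka·C₀ = 0 exactly:
[H+] = [−0.00014 + √(0.00014² + 1.18e-07)]/2 = 1.15 × 10^-4 M
pH = −log(1.15 × 10^-4) = 3.94

pH = 3.94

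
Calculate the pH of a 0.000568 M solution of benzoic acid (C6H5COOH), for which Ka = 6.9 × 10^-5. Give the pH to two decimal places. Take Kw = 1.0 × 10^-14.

C6H5COOH ⇌ C6H5COO- + H+
Ka = [H+]²/(0.000568 − [H+]) = 6.9 × 10^-5
[H+] is not negligible relative to C₀; solve [H+]² + 6.9e-05·[H+] − 3.92e-08 = 0.
[H+] = [−6.9e-05 + √(6.9e-05² + 1.57e-07)]/2 = 1.66 × 10^-4 M
pH = −log(1.66 × 10^-4) = 3.78

pH = 3.78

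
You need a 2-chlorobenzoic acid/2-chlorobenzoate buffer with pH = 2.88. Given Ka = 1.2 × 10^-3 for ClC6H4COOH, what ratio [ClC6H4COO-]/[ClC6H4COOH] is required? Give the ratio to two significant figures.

ratio = 0.91

pKa = -log(1.2 × 10^-3) = 2.921
pH = pKa + log(r) ⇒ log(r) = 2.88 − 2.921 = -0.041
r = [ClC6H4COO-]/[ClC6H4COOH] = 10^(-0.041) = 0.91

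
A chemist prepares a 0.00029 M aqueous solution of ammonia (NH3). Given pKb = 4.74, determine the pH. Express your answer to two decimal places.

pH = 9.81

NH3 + H2O ⇌ NH4+ + OH-
Kb = 10^(−4.74) = 1.82 × 10^-5
Let x = [OH-] at equilibrium. Kb = x²/(0.00029 − x).
Here C₀/Kb ≈ 15.9, so the small-x approximation fails. Use the quadratic:
x = (−Kb + √(Kb² + 4·Kb·C₀))/2 = 6.41 × 10^-5 M
pOH = 4.19, so pH = 14.00 − pOH = 9.81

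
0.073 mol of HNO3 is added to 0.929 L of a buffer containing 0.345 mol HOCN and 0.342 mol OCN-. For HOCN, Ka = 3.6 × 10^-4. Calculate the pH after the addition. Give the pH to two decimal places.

pH = 3.25

After neutralization: n(HOCN) = 0.418 mol, n(OCN-) = 0.269 mol.
pKa = −log(3.6 × 10^-4) = 3.444
pH = pKa + log(n_OCN-/n_HOCN) = 3.444 + log(0.269/0.418) = 3.444 + (-0.191)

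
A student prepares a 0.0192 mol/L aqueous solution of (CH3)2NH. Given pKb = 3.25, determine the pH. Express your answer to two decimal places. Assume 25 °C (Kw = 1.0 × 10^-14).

pH = 11.48

(CH3)2NH + H2O ⇌ (CH3)2NH2+ + OH-
Kb = 10^(−3.25) = 5.62 × 10^-4
Kb = [OH-]²/(0.0192 − [OH-]) = 5.62 × 10^-4
Here C₀/Kb ≈ 34.2, so the small-[OH-] approximation fails. Use the quadratic:
[OH-] = [−0.000562 + √(0.000562² + 4.32e-05)]/2 = 3.02 × 10^-3 M
pOH = −log(3.02 × 10^-3) = 2.52; pH = 14.00 − 2.52 = 11.48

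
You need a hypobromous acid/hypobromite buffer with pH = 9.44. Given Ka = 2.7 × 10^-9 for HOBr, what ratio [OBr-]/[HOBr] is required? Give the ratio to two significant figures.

pKa = -log(2.7 × 10^-9) = 8.569
pH = pKa + log(r) ⇒ log(r) = 9.44 − 8.569 = +0.871
r = [OBr-]/[HOBr] = 10^(+0.871) = 7.43

ratio = 7.4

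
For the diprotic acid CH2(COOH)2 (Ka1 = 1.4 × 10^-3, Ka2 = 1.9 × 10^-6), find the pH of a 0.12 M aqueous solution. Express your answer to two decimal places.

Ka1 ≫ Ka2, so treat the first dissociation as the only significant source of H+.
Ka1 = x²/(0.12 − x) = 1.4 × 10^-3
Solving the quadratic: x = (−Ka1 + √(Ka1² + 4·Ka1·C₀))/2 = 1.23 × 10^-2 M
pH = −log(1.23 × 10^-2) = 1.91

pH = 1.91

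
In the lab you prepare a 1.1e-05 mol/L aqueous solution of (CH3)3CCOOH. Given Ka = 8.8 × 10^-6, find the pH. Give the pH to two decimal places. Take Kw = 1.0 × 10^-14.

(CH3)3CCOOH ⇌ (CH3)3CCOO- + H+
From the ICE table, Ka = [H+]²/(1.1e-05 − [H+]) = 8.8 × 10^-6.
[H+] is not negligible relative to C₀; solve [H+]² + 8.8e-06·[H+] − 9.68e-11 = 0.
[H+] = (−Ka + √(Ka² + 4·Ka·C₀))/2 = 6.38 × 10^-6 M
pH = −log(6.38 × 10^-6) = 5.20

pH = 5.20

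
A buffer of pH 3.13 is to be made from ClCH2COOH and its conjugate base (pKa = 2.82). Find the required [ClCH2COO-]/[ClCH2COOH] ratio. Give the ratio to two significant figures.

pH = pKa + log(r) ⇒ log(r) = 3.13 − 2.82 = +0.31
r = [ClCH2COO-]/[ClCH2COOH] = 10^(+0.31) = 2.04

ratio = 2.0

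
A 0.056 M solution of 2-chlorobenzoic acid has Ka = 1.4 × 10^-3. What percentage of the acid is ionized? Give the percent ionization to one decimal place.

14.6%

ClC6H4COOH ⇌ ClC6H4COO- + H+; let x = [H+] at equilibrium.
Solve x² + 0.0014x − 7.84e-05 = 0 → x = 8.18 × 10^-3 M
% ionization = x/C₀ × 100% = 8.18 × 10^-3/0.056 × 100% = 14.6%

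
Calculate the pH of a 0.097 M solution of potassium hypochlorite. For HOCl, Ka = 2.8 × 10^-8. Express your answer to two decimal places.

pH = 10.27

OCl- is the conjugate base of the weak acid HOCl.
Kb = Kw/Ka = 1.0×10^-14 / 2.8 × 10^-8 = 3.57 × 10^-7
Kb = x²/(0.097 − x) = 3.57 × 10^-7
Neglecting x in the denominator: x = √(3.57 × 10^-7 × 0.097) = 1.86 × 10^-4 M
pOH = 3.73, so pH = 14.00 − pOH = 10.27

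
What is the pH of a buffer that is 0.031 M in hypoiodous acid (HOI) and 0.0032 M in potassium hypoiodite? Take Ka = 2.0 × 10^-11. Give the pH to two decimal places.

pKa = −log(2.0 × 10^-11) = 10.699
Using pH = pKa + log([base]/[acid]) with [base]/[acid] = 0.0032/0.031:
pH = 10.699 + (-0.986) = 9.71

pH = 9.71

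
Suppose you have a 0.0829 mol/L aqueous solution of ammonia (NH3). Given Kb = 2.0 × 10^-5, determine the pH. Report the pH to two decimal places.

NH3 + H2O ⇌ NH4+ + OH-
Kb = [OH-]²/(0.0829 − [OH-]) = 2.0 × 10^-5
Since Kb ≪ C₀, [OH-] ≈ √(Kb·C₀) = 1.29 × 10^-3 M.
pOH = −log(1.29 × 10^-3) = 2.89; pH = 14.00 − 2.89 = 11.11

pH = 11.11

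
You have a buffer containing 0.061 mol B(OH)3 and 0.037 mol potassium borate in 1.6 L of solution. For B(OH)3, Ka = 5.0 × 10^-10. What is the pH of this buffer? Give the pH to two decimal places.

pKa = −log(5.0 × 10^-10) = 9.301
Using pH = pKa + log([base]/[acid]) with [base]/[acid] = 0.037/0.061:
pH = 9.301 + (-0.217) = 9.08

pH = 9.08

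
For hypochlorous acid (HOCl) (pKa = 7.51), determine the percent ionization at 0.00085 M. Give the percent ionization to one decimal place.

HOCl ⇌ OCl- + H+; let x = [H+] at equilibrium.
Ka = 10^(−7.51) = 3.09 × 10^-8
x ≈ √(Ka·C₀) = √(3.09 × 10^-8 × 0.00085) = 5.12 × 10^-6 M
Fraction ionized = 5.12 × 10^-6 / 0.00085 = 0.0060 → 0.6%

0.6%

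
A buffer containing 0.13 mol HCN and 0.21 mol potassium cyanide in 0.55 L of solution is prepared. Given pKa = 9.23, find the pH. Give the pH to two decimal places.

pH = 9.44

Henderson–Hasselbalch: pH = pKa + log([CN-]/[HCN]) = 9.23 + log(0.21/0.13)
pH = 9.23 + (+0.208) = 9.44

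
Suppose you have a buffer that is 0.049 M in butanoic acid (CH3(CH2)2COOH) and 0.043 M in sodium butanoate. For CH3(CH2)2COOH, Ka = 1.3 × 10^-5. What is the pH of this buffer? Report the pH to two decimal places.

pH = 4.83

pKa = −log(1.3 × 10^-5) = 4.886
pH = pKa + log([A⁻]/[HA]) = 4.886 + log(0.043/0.049)
pH = 4.886 + (-0.057) = 4.83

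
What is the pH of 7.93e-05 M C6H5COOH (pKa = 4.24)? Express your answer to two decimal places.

pH = 4.35

C6H5COOH ⇌ C6H5COO- + H+
Ka = 10^(−4.24) = 5.75 × 10^-5
Ka = [H+]²/(7.93e-05 − [H+]) = 5.75 × 10^-5
The 5% rule fails; solving [H+]² + Ka·[H+] − Ka·C₀ = 0 exactly:
[H+] = [−5.75e-05 + √(5.75e-05² + 1.82e-08)]/2 = 4.46 × 10^-5 M
pH = −log(4.46 × 10^-5) = 4.35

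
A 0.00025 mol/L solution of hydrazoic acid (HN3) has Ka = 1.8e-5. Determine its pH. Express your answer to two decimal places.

HN3 ⇌ N3- + H+
From the ICE table, Ka = x²/(0.00025 − x) = 1.8 × 10^-5.
Here C₀/Ka ≈ 13.9, so the small-x approximation fails. Use the quadratic:
x = (−Ka + √(Ka² + 4·Ka·C₀))/2 = 5.87 × 10^-5 M
pH = −log[H+] = −log(5.87 × 10^-5) = 4.23

pH = 4.23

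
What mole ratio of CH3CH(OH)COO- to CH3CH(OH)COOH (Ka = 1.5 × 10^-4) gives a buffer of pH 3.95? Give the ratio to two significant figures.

ratio = 1.3

pKa = -log(1.5 × 10^-4) = 3.824
pH = pKa + log(r) ⇒ log(r) = 3.95 − 3.824 = +0.126
r = [CH3CH(OH)COO-]/[CH3CH(OH)COOH] = 10^(+0.126) = 1.34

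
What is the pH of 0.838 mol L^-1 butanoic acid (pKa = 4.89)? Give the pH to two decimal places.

pH = 2.48

CH3(CH2)2COOH ⇌ CH3(CH2)2COO- + H+
Ka = 10^(−4.89) = 1.29 × 10^-5
From the ICE table, Ka = [H+]²/(0.838 − [H+]) = 1.29 × 10^-5.
Neglecting [H+] in the denominator: [H+] = √(1.29 × 10^-5 × 0.838) = 3.29 × 10^-3 M
([H+]/C₀ = 0.39% < 5%, so the approximation holds.)
pH = −log[H+] = −log(3.29 × 10^-3) = 2.48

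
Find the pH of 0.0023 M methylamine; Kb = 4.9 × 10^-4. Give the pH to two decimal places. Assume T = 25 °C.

pH = 10.93

CH3NH2 + H2O ⇌ CH3NH3+ + OH-
Kb = x²/(0.0023 − x) = 4.9 × 10^-4
Here C₀/Kb ≈ 4.69, so the small-x approximation fails. Use the quadratic:
x = (−Kb + √(Kb² + 4·Kb·C₀))/2 = 8.45 × 10^-4 M
pOH = −log(8.45 × 10^-4) = 3.07; pH = 14.00 − 3.07 = 10.93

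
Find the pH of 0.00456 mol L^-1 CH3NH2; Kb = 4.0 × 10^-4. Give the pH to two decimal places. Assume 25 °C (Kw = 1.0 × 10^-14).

pH = 11.07

CH3NH2 + H2O ⇌ CH3NH3+ + OH-
From the ICE table, Kb = [OH-]²/(0.00456 − [OH-]) = 4.0 × 10^-4.
[OH-] is not negligible relative to C₀; solve [OH-]² + 0.0004·[OH-] − 1.82e-06 = 0.
[OH-] = (−Kb + √(Kb² + 4·Kb·C₀))/2 = 1.17 × 10^-3 M
pOH = 2.93, so pH = 14.00 − pOH = 11.07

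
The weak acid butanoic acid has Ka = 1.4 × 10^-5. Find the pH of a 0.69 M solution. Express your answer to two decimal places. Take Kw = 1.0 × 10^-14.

CH3(CH2)2COOH ⇌ CH3(CH2)2COO- + H+
From the ICE table, Ka = x²/(0.69 − x) = 1.4 × 10^-5.
Since Ka ≪ C₀, x ≈ √(Ka·C₀) = 3.11 × 10^-3 M.
(x/C₀ = 0.45% < 5%, so the approximation holds.)
pH = −log[H+] = −log(3.11 × 10^-3) = 2.51

pH = 2.51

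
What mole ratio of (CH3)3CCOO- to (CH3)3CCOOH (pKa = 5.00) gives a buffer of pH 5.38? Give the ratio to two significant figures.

pH = pKa + log(r) ⇒ log(r) = 5.38 − 5.00 = +0.38
r = [(CH3)3CCOO-]/[(CH3)3CCOOH] = 10^(+0.38) = 2.4

ratio = 2.4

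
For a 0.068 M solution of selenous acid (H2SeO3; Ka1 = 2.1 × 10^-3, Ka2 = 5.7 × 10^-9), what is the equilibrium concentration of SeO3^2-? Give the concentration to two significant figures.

First ionization gives [H+] ≈ [HSeO3-] = 1.09 × 10^-2 M.
Second step: Ka2 = [H+][SeO3^2-]/[HSeO3-] ≈ [SeO3^2-] (since [H+] ≈ [HSeO3-]).
So [SeO3^2-] ≈ Ka2.

5.7 × 10^-9 M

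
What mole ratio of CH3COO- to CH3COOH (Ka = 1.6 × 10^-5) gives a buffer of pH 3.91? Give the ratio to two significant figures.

ratio = 0.13

pKa = -log(1.6 × 10^-5) = 4.796
pH = pKa + log(r) ⇒ log(r) = 3.91 − 4.796 = -0.886
r = [CH3COO-]/[CH3COOH] = 10^(-0.886) = 0.13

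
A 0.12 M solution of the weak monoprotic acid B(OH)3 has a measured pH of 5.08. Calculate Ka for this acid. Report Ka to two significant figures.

[H+] = 10^(-5.08) = 8.32 × 10^-6 M
At equilibrium [HA] = 0.12 − 8.32 × 10^-6 = 1.20 × 10^-1 M
Ka = [H+][A-]/[HA] = (8.32 × 10^-6)² / 1.20 × 10^-1 = 5.8 × 10^-10

Ka = 5.8 × 10^-10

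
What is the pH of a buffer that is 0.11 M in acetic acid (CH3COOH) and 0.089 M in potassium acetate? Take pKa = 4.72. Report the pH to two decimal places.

pH = pKa + log([A⁻]/[HA]) = 4.72 + log(0.089/0.11)
pH = 4.72 + (-0.092) = 4.63

pH = 4.63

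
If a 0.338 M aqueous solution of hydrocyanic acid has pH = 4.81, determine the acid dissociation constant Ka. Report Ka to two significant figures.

Ka = 7.1 × 10^-10

[H+] = 10^(-4.81) = 1.55 × 10^-5 M
At equilibrium [HA] = 0.338 − 1.55 × 10^-5 = 3.38 × 10^-1 M
Ka = [H+][A-]/[HA] = (1.55 × 10^-5)² / 3.38 × 10^-1 = 7.1 × 10^-10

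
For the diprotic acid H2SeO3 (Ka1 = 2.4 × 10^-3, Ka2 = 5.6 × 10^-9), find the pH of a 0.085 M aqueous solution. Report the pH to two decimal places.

pH = 1.88

Ka1 ≫ Ka2, so treat the first dissociation as the only significant source of H+.
Ka1 = x²/(0.085 − x) = 2.4 × 10^-3
Solving the quadratic: x = (−Ka1 + √(Ka1² + 4·Ka1·C₀))/2 = 1.31 × 10^-2 M
pH = −log(1.31 × 10^-2) = 1.88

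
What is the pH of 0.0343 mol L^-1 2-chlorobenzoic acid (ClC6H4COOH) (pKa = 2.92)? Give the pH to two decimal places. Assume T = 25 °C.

pH = 2.23

ClC6H4COOH ⇌ ClC6H4COO- + H+
Ka = 10^(−2.92) = 1.20 × 10^-3
Ka = [H+]²/(0.0343 − [H+]) = 1.20 × 10^-3
Here C₀/Ka ≈ 28.6, so the small-[H+] approximation fails. Use the quadratic:
[H+] = (−Ka + √(Ka² + 4·Ka·C₀))/2 = 5.84 × 10^-3 M
pH = −log[H+] = −log(5.84 × 10^-3) = 2.23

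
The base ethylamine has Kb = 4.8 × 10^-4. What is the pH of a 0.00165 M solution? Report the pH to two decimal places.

pH = 10.83

C2H5NH2 + H2O ⇌ C2H5NH3+ + OH-
From the ICE table, Kb = x²/(0.00165 − x) = 4.8 × 10^-4.
x is not negligible relative to C₀; solve x² + 0.00048·x − 7.92e-07 = 0.
x = (−Kb + √(Kb² + 4·Kb·C₀))/2 = 6.82 × 10^-4 M
pOH = 3.17, so pH = 14.00 − pOH = 10.83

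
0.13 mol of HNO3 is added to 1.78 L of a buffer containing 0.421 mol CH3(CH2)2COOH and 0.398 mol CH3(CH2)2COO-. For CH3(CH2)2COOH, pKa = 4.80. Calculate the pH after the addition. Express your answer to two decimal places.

pH = 4.49

After neutralization: n(CH3(CH2)2COOH) = 0.551 mol, n(CH3(CH2)2COO-) = 0.268 mol.
Henderson–Hasselbalch with mole ratio 0.268/0.551: pH = 4.80 + (-0.313)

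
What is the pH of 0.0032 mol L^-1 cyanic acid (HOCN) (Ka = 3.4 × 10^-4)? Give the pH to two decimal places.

HOCN ⇌ OCN- + H+
Ka = [H+]²/(0.0032 − [H+]) = 3.4 × 10^-4
The 5% rule fails; solving [H+]² + Ka·[H+] − Ka·C₀ = 0 exactly:
[H+] = [−0.00034 + √(0.00034² + 4.35e-06)]/2 = 8.87 × 10^-4 M
pH = −log[H+] = −log(8.87 × 10^-4) = 3.05

pH = 3.05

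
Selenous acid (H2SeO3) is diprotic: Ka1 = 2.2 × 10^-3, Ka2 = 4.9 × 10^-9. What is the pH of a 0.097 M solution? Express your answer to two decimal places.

pH = 1.87

Ka1 ≫ Ka2, so treat the first dissociation as the only significant source of H+.
Ka1 = x²/(0.097 − x) = 2.2 × 10^-3
Solving the quadratic: x = (−Ka1 + √(Ka1² + 4·Ka1·C₀))/2 = 1.35 × 10^-2 M
pH = −log(1.35 × 10^-2) = 1.87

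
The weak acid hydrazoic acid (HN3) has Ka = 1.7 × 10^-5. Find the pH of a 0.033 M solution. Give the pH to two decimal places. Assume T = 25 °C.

pH = 3.13

HN3 ⇌ N3- + H+
Let x = [H+] at equilibrium. Ka = x²/(0.033 − x).
Neglecting x in the denominator: x = √(1.7 × 10^-5 × 0.033) = 7.49 × 10^-4 M
pH = −log[H+] = −log(7.49 × 10^-4) = 3.13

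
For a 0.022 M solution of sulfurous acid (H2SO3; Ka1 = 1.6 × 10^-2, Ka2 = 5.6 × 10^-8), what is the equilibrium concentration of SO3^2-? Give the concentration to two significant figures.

First ionization gives [H+] ≈ [HSO3-] = 1.24 × 10^-2 M.
Second step: Ka2 = [H+][SO3^2-]/[HSO3-] ≈ [SO3^2-] (since [H+] ≈ [HSO3-]).
So [SO3^2-] ≈ Ka2.

5.6 × 10^-8 M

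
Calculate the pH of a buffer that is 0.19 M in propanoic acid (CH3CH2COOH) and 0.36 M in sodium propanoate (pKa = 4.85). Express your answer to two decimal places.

pH = 5.13

pH = pKa + log([A⁻]/[HA]) = 4.85 + log(0.36/0.19)
pH = 4.85 + (+0.278) = 5.13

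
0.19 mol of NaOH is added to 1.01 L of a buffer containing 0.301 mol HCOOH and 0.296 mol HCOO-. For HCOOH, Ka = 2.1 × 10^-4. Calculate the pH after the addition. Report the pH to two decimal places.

pH = 4.32

OH- converts HCOOH to HCOO-: HCOOH → 0.111 mol, HCOO- → 0.486 mol.
pKa = −log(2.1 × 10^-4) = 3.678
pH = pKa + log([A⁻]/[HA]) = 3.678 + log(0.486/0.111) = 3.678 +0.641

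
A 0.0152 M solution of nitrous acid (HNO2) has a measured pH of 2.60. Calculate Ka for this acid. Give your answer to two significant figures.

Ka = 5.0 × 10^-4

[H+] = 10^(-2.60) = 2.51 × 10^-3 M
At equilibrium [HA] = 0.0152 − 2.51 × 10^-3 = 1.27 × 10^-2 M
Ka = [H+][A-]/[HA] = (2.51 × 10^-3)² / 1.27 × 10^-2 = 5.0 × 10^-4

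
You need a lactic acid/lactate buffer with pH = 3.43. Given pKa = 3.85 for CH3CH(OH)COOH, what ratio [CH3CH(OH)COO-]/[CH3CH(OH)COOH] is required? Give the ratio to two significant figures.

pH = pKa + log(r) ⇒ log(r) = 3.43 − 3.85 = -0.42
r = [CH3CH(OH)COO-]/[CH3CH(OH)COOH] = 10^(-0.42) = 0.38

ratio = 0.38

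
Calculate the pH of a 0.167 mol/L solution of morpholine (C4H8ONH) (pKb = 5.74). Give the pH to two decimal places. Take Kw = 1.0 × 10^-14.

pH = 10.74

C4H8ONH + H2O ⇌ C4H8ONH2+ + OH-
Kb = 10^(−5.74) = 1.82 × 10^-6
Kb = x²/(0.167 − x) = 1.82 × 10^-6
Neglecting x in the denominator: x = √(1.82 × 10^-6 × 0.167) = 5.51 × 10^-4 M
(x/C₀ = 0.33% < 5%, so the approximation holds.)
pOH = −log(5.51 × 10^-4) = 3.26; pH = 14.00 − 3.26 = 10.74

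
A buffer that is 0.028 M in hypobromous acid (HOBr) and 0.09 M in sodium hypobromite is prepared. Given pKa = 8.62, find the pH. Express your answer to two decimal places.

pH = 9.13

Using pH = pKa + log([base]/[acid]) with [base]/[acid] = 0.09/0.028:
pH = 8.62 + (+0.507) = 9.13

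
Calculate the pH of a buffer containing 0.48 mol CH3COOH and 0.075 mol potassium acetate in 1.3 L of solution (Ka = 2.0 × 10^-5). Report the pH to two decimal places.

pKa = −log(2.0 × 10^-5) = 4.699
Using pH = pKa + log([base]/[acid]) with [base]/[acid] = 0.075/0.48:
pH = 4.699 + (-0.806) = 3.89

pH = 3.89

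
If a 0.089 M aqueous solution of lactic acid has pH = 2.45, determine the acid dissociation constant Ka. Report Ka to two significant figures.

[H+] = 10^(-2.45) = 3.55 × 10^-3 M
At equilibrium [HA] = 0.089 − 3.55 × 10^-3 = 8.54 × 10^-2 M
Ka = [H+][A-]/[HA] = (3.55 × 10^-3)² / 8.54 × 10^-2 = 1.5 × 10^-4

Ka = 1.5 × 10^-4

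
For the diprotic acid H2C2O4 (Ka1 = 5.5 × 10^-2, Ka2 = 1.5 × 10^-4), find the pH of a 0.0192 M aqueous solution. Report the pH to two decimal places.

Ka1 ≫ Ka2, so treat the first dissociation as the only significant source of H+.
Ka1 = x²/(0.0192 − x) = 5.5 × 10^-2
Solving the quadratic: x = (−Ka1 + √(Ka1² + 4·Ka1·C₀))/2 = 1.51 × 10^-2 M
pH = −log(1.51 × 10^-2) = 1.82

pH = 1.82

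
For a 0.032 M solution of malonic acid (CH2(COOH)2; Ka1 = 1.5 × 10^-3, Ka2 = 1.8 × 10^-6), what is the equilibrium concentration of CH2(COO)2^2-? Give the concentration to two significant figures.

1.8 × 10^-6 M

First ionization gives [H+] ≈ [CH2(COOH)COO-] = 6.22 × 10^-3 M.
Second step: Ka2 = [H+][CH2(COO)2^2-]/[CH2(COOH)COO-] ≈ [CH2(COO)2^2-] (since [H+] ≈ [CH2(COOH)COO-]).
So [CH2(COO)2^2-] ≈ Ka2.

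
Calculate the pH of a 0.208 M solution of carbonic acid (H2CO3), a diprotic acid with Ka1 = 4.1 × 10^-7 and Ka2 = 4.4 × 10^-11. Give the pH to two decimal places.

pH = 3.53

Since Ka1 ≫ Ka2, the first ionization dominates [H+].
Ka1 = x²/(0.208 − x) = 4.1 × 10^-7
x ≈ √(4.1 × 10^-7 × 0.208) = 2.92 × 10^-4 M
pH = −log(2.92 × 10^-4) = 3.53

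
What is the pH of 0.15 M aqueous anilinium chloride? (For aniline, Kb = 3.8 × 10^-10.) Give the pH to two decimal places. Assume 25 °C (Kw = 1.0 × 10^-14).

C6H5NH3+ is the conjugate acid of the weak base C6H5NH2.
Ka = Kw/Kb = 1.0×10^-14 / 3.8 × 10^-10 = 2.63 × 10^-5
Ka = x²/(0.15 − x) = 2.63 × 10^-5
Assume x ≪ 0.15: x ≈ √(2.63 × 10^-5 × 0.15) = 1.99 × 10^-3 M
pH = −log(1.99 × 10^-3) = 2.70

pH = 2.70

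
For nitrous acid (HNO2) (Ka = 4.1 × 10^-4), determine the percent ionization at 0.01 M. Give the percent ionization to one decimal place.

HNO2 ⇌ NO2- + H+; let x = [H+] at equilibrium.
Ka = x²/(C₀ − x); solving the quadratic gives x = 1.83 × 10^-3 M.
% ionization = x/C₀ × 100% = 1.83 × 10^-3/0.01 × 100% = 18.3%

18.3%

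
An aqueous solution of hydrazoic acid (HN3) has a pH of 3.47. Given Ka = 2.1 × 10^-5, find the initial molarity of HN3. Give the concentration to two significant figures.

C₀ = 5.8 × 10^-3 M

[H+] = 10^(-3.47) = 3.39 × 10^-4 M = x
Ka = x²/(C₀ − x) ⇒ C₀ = x + x²/Ka
C₀ = 3.39 × 10^-4 + (3.39 × 10^-4)²/(2.1 × 10^-5) = 5.81 × 10^-3 M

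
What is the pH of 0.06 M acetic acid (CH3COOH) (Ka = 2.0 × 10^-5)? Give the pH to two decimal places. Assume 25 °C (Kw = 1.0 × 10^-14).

pH = 2.96

CH3COOH ⇌ CH3COO- + H+
Let x = [H+] at equilibrium. Ka = x²/(0.06 − x).
Neglecting x in the denominator: x = √(2.0 × 10^-5 × 0.06) = 1.10 × 10^-3 M
Check: 1.8% ionized — well under 5%, approximation valid.
pH = −log[H+] = −log(1.10 × 10^-3) = 2.96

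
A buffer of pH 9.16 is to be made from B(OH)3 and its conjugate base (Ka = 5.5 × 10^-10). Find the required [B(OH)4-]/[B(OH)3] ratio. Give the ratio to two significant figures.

pKa = -log(5.5 × 10^-10) = 9.260
pH = pKa + log(r) ⇒ log(r) = 9.16 − 9.260 = -0.100
r = [B(OH)4-]/[B(OH)3] = 10^(-0.100) = 0.794

ratio = 0.79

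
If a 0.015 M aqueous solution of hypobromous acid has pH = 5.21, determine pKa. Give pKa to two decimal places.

pKa = 8.60

[H+] = 10^(-5.21) = 6.17 × 10^-6 M
At equilibrium [HA] = 0.015 − 6.17 × 10^-6 = 1.50 × 10^-2 M
Ka = [H+][A-]/[HA] = (6.17 × 10^-6)² / 1.50 × 10^-2 = 2.54 × 10^-9
pKa = -log(2.54 × 10^-9) = 8.60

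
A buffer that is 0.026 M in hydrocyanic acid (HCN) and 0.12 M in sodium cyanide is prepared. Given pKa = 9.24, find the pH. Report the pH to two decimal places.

pH = pKa + log([A⁻]/[HA]) = 9.24 + log(0.12/0.026)
pH = 9.24 + (+0.664) = 9.90

pH = 9.90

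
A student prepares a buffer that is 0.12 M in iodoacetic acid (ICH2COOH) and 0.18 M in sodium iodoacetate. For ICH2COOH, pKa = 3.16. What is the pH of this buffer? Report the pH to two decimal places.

Using pH = pKa + log([base]/[acid]) with [base]/[acid] = 0.18/0.12:
pH = 3.16 + (+0.176) = 3.34

pH = 3.34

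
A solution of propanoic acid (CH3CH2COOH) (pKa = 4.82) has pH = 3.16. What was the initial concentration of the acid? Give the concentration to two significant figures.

[H+] = 10^(-3.16) = 6.92 × 10^-4 M = x
Ka = 10^(−4.82) = 1.51 × 10^-5
Ka = x²/(C₀ − x) ⇒ C₀ = x + x²/Ka
C₀ = 6.92 × 10^-4 + (6.92 × 10^-4)²/(1.51 × 10^-5) = 3.24 × 10^-2 M

C₀ = 3.2 × 10^-2 M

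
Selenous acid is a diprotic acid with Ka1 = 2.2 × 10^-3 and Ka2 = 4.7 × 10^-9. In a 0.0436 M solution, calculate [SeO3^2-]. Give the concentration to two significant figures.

4.7 × 10^-9 M

First ionization gives [H+] ≈ [HSeO3-] = 8.76 × 10^-3 M.
Second step: Ka2 = [H+][SeO3^2-]/[HSeO3-] ≈ [SeO3^2-] (since [H+] ≈ [HSeO3-]).
So [SeO3^2-] ≈ Ka2.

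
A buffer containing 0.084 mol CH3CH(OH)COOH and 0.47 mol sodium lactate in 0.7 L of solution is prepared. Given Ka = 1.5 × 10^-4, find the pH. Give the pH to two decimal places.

pKa = −log(1.5 × 10^-4) = 3.824
pH = pKa + log([A⁻]/[HA]) = 3.824 + log(0.47/0.084)
pH = 3.824 + (+0.748) = 4.57

pH = 4.57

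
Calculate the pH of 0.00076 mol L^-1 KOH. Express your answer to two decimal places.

KOH is a strong base; [OH-] = 0.00076 M.
pOH = -log(0.00076) = 3.12
pH = 14.00 - 3.12 = 10.88

pH = 10.88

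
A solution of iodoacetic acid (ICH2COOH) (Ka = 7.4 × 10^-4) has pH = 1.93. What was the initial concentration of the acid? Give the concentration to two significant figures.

[H+] = 10^(-1.93) = 1.17 × 10^-2 M = x
Ka = x²/(C₀ − x) ⇒ C₀ = x + x²/Ka
C₀ = 1.17 × 10^-2 + (1.17 × 10^-2)²/(7.4 × 10^-4) = 1.97 × 10^-1 M

C₀ = 2.0 × 10^-1 M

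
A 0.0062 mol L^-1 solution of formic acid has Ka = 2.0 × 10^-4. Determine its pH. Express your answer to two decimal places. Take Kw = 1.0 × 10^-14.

pH = 2.99

HCOOH ⇌ HCOO- + H+
Ka = x²/(0.0062 − x) = 2.0 × 10^-4
x is not negligible relative to C₀; solve x² + 0.0002·x − 1.24e-06 = 0.
x = (−Ka + √(Ka² + 4·Ka·C₀))/2 = 1.02 × 10^-3 M
pH = −log[H+] = −log(1.02 × 10^-3) = 2.99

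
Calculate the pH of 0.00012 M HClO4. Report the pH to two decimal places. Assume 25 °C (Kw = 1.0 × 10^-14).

pH = 3.92

HClO4 is a strong acid and dissociates completely, so [H+] = 0.00012 M.
pH = -log(0.00012) = 3.92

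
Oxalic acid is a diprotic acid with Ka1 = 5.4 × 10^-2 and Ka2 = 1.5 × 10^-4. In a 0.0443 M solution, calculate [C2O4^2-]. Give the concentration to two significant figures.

1.5 × 10^-4 M

First ionization gives [H+] ≈ [HC2O4-] = 2.89 × 10^-2 M.
Second step: Ka2 = [H+][C2O4^2-]/[HC2O4-] ≈ [C2O4^2-] (since [H+] ≈ [HC2O4-]).
So [C2O4^2-] ≈ Ka2.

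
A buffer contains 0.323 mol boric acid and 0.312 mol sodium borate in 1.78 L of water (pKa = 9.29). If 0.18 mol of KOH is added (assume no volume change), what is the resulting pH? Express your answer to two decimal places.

pH = 9.83

OH- converts B(OH)3 to B(OH)4-: B(OH)3 → 0.143 mol, B(OH)4- → 0.492 mol.
pH = pKa + log([A⁻]/[HA]) = 9.29 + log(0.492/0.143) = 9.29 +0.537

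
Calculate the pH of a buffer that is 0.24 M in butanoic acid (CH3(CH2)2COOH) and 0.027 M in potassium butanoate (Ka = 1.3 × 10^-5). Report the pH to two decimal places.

pKa = −log(1.3 × 10^-5) = 4.886
pH = pKa + log([A⁻]/[HA]) = 4.886 + log(0.027/0.24)
pH = 4.886 + (-0.949) = 3.94

pH = 3.94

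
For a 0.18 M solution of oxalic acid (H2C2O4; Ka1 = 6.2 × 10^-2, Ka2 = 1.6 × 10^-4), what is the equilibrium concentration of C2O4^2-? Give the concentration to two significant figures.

1.6 × 10^-4 M

First ionization gives [H+] ≈ [HC2O4-] = 7.91 × 10^-2 M.
Second step: Ka2 = [H+][C2O4^2-]/[HC2O4-] ≈ [C2O4^2-] (since [H+] ≈ [HC2O4-]).
So [C2O4^2-] ≈ Ka2.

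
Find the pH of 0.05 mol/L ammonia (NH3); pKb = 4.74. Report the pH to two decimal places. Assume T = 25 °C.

pH = 10.98

NH3 + H2O ⇌ NH4+ + OH-
Kb = 10^(−4.74) = 1.82 × 10^-5
Let x = [OH-] at equilibrium. Kb = x²/(0.05 − x).
Since Kb ≪ C₀, x ≈ √(Kb·C₀) = 9.54 × 10^-4 M.
Check: 1.9% ionized — well under 5%, approximation valid.
pOH = 3.02, so pH = 14.00 − pOH = 10.98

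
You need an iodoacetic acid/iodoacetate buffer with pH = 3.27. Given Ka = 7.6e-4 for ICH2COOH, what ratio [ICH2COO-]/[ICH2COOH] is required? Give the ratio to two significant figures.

ratio = 1.4

pKa = -log(7.6 × 10^-4) = 3.119
pH = pKa + log(r) ⇒ log(r) = 3.27 − 3.119 = +0.151
r = [ICH2COO-]/[ICH2COOH] = 10^(+0.151) = 1.42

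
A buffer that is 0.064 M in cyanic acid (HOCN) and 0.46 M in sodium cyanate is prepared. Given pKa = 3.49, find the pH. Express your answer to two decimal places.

pH = 4.35

pH = pKa + log([A⁻]/[HA]) = 3.49 + log(0.46/0.064)
pH = 3.49 + (+0.857) = 4.35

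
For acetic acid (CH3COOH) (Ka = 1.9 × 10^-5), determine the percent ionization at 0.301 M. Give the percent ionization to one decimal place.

CH3COOH ⇌ CH3COO- + H+; let x = [H+] at equilibrium.
x ≈ √(Ka·C₀) = √(1.9 × 10^-5 × 0.301) = 2.39 × 10^-3 M
Fraction ionized = 2.39 × 10^-3 / 0.301 = 0.0079 → 0.8%

0.8%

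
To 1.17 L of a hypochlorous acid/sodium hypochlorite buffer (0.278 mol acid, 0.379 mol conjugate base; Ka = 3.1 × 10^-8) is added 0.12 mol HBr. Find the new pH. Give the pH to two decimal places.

Added H+ converts OCl- to HOCl: HOCl → 0.398 mol, OCl- → 0.259 mol.
pKa = −log(3.1 × 10^-8) = 7.509
Henderson–Hasselbalch with mole ratio 0.259/0.398: pH = 7.509 + (-0.187)

pH = 7.32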